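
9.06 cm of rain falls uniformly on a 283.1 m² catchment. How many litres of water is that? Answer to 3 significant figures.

25600 litres

Depth: 9.06 cm × 10 = 90.6 mm.
1 mm over 1 m² is 1 L, so volume = 90.6 × 283.1 = 25648.86 L ≈ 25600 L.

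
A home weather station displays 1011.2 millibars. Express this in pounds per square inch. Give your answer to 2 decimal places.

1 mb = 0.0145038 psi, so 1011.2 × 0.0145038 = 14.67 psi.

14.67 psi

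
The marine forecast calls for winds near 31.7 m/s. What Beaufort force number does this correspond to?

31.7 m/s lies in the Beaufort 11 band (violent storm, 28.5–32.6 m/s).

Beaufort force 11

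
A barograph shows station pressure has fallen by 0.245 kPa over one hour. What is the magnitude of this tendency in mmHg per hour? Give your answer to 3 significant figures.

1.84 mmHg per hour

0.245 kPa / 1 h × 7.50062 mmHg/kPa = 1.84 mmHg/h.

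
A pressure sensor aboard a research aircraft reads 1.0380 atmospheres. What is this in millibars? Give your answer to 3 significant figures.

1 atm = 1013.25 mb, so 1.0380 × 1013.25 = 1050 mb.

1050 mb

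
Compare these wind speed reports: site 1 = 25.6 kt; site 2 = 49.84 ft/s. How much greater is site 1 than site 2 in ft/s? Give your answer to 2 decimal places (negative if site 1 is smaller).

-6.63 ft/s

site 1: 25.6 kt = 43.2079 ft/s.
Difference: 43.2079 − 49.8400 = -6.63 ft/s.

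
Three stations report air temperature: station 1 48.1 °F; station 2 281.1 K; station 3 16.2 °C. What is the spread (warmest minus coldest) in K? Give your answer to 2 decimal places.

8.25 K

station 1: 48.1 °F = 8.944 °C.
station 2: 281.1 K = 7.950 °C.
Spread: 16.200 − 7.950 = 8.250 °C.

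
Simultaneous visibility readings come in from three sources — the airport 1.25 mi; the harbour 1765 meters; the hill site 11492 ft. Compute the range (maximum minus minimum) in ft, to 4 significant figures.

the airport: 1.25 SM = 6600.00 ft.
the harbour: 1765 m = 5790.68 ft.
Spread: 11492.00 − 5790.68 = 5701 ft.

5701 ft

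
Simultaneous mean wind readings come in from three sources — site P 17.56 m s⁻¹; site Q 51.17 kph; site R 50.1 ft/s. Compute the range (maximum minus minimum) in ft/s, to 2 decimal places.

site P: 17.56 m/s = 57.6115 ft/s.
site Q: 51.17 km/h = 46.6335 ft/s.
Spread: 57.6115 − 46.6335 = 10.98 ft/s.

10.98 ft/s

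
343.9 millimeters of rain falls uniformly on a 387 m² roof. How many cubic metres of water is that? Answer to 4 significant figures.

1 mm over 1 m² is 1 L, so volume = 343.9 × 387 = 133089.3 L = 133.1 m³.

133.1 cubic metres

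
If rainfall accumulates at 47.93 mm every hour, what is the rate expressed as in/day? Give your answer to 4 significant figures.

47.93 mm/hour × 0.0393701 in/mm × 24 hour/day = 45.29 in/day.

45.29 in/day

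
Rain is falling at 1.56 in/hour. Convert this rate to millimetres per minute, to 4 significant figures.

0.6604 mm/minute

1.56 in/hour × 25.4 mm/in × 0.0166667 hour/minute = 0.6604 mm/minute.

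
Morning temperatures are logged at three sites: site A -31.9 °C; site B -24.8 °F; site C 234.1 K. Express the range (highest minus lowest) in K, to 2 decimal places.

site B: -24.8 °F = -31.556 °C.
site C: 234.1 K = -39.050 °C.
Spread: (-31.556) − (-39.050) = 7.494 °C.

7.49 K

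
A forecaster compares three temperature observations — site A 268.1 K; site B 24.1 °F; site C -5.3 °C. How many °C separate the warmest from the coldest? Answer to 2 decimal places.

0.91 °C

site A: 268.1 K = -5.050 °C.
site B: 24.1 °F = -4.389 °C.
Spread: (-4.389) − (-5.300) = 0.911 °C.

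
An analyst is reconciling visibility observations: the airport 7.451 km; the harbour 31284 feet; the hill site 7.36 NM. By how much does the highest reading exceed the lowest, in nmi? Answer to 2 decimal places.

the airport: 7.451 km = 4.0232 nmi.
the harbour: 31284 ft = 5.1487 nmi.
Spread: 7.3600 − 4.0232 = 3.34 nmi.

3.34 nmi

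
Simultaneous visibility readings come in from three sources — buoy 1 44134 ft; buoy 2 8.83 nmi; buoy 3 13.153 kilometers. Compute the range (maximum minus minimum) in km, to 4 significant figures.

3.200 km

buoy 1: 44134 ft = 13.45204 km.
buoy 2: 8.83 nmi = 16.35316 km.
Spread: 16.35316 − 13.15300 = 3.200 km.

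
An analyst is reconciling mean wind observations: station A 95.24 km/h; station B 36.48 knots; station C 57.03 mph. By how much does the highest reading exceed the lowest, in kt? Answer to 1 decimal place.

station A: 95.24 km/h = 51.425 kt.
station C: 57.03 mph = 49.558 kt.
Spread: 51.425 − 36.480 = 14.9 kt.

14.9 kt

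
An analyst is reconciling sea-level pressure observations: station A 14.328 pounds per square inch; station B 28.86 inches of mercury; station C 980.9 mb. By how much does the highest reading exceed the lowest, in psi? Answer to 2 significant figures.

0.15 psi

station B: 28.86 inHg = 14.1747 psi.
station C: 980.9 mb = 14.2268 psi.
Spread: 14.3280 − 14.1747 = 0.15 psi.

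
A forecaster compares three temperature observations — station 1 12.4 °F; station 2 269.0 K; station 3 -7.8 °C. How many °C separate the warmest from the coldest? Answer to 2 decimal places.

6.74 °C

station 1: 12.4 °F = -10.889 °C.
station 2: 269.0 K = -4.150 °C.
Spread: (-4.150) − (-10.889) = 6.739 °C.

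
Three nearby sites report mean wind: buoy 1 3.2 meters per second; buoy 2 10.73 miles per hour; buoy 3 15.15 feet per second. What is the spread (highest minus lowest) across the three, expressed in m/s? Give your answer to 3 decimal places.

1.597 m/s

buoy 2: 10.73 mph = 4.79674 m/s.
buoy 3: 15.15 ft/s = 4.61772 m/s.
Spread: 4.79674 − 3.20000 = 1.597 m/s.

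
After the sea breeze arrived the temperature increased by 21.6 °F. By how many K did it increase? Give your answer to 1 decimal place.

12.0 K

Converting a difference, only the 9/5 scale factor applies: ΔK = 21.6 × 0.5556 = 12.0 K.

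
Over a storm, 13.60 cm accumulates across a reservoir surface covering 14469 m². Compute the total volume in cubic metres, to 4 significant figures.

Depth: 13.60 cm × 10 = 136 mm.
1 mm over 1 m² is 1 L, so volume = 136 × 14469 = 1967784 L = 1968 m³.

1968 cubic metres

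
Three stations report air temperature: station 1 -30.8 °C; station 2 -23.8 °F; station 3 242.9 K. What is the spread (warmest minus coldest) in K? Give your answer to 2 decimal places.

station 2: -23.8 °F = -31.000 °C.
station 3: 242.9 K = -30.250 °C.
Spread: (-30.250) − (-31.000) = 0.750 °C.

0.75 K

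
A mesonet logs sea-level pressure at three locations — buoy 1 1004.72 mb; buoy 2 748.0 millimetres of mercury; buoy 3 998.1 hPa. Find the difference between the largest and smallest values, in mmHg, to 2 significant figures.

5.6 mmHg

buoy 1: 1004.72 mb = 753.602 mmHg.
buoy 3: 998.1 hPa = 748.636 mmHg.
Spread: 753.602 − 748.000 = 5.6 mmHg.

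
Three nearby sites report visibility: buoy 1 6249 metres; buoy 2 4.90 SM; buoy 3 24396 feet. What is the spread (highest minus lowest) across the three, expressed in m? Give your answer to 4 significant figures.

1637 m

buoy 2: 4.90 SM = 7885.79 m.
buoy 3: 24396 ft = 7435.90 m.
Spread: 7885.79 − 6249.00 = 1637 m.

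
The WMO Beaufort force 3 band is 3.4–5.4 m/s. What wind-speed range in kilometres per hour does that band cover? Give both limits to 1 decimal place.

3.4–5.4 m/s × 3.6 = 12.2–19.4 km/h.

12.2 to 19.4 km/h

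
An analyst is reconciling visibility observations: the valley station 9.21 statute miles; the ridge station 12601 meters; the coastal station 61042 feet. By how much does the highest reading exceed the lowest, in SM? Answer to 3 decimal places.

the ridge station: 12601 m = 7.82990 SM.
the coastal station: 61042 ft = 11.56098 SM.
Spread: 11.56098 − 7.82990 = 3.731 SM.

3.731 SM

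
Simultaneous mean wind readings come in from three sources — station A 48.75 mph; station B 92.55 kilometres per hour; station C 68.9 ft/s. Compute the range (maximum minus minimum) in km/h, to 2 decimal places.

station A: 48.75 mph = 78.4555 km/h.
station C: 68.9 ft/s = 75.6026 km/h.
Spread: 92.5500 − 75.6026 = 16.95 km/h.

16.95 km/h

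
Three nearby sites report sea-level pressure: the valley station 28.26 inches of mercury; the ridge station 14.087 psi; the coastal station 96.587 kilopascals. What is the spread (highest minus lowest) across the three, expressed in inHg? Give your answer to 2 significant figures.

the ridge station: 14.087 psi = 28.6814 inHg.
the coastal station: 96.587 kPa = 28.5221 inHg.
Spread: 28.6814 − 28.2600 = 0.42 inHg.

0.42 inHg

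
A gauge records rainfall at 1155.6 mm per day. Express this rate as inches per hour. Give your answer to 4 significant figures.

1.896 in/hour

1155.6 mm/day × 0.0393701 in/mm × 0.0416667 day/hour = 1.896 in/hour.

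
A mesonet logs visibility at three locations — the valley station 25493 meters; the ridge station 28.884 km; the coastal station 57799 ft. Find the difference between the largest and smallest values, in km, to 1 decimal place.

11.3 km

the valley station: 25493 m = 25.493 km.
the coastal station: 57799 ft = 17.617 km.
Spread: 28.884 − 17.617 = 11.3 km.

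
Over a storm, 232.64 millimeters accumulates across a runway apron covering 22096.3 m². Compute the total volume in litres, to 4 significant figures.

1 mm over 1 m² is 1 L, so volume = 232.64 × 22096.3 = 5140483.2 L ≈ 5140000 L.

5140000 litres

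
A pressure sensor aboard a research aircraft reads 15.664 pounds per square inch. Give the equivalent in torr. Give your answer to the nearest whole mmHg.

1 psi = 51.7149 mmHg, so 15.664 × 51.7149 = 810 mmHg.

810 mmHg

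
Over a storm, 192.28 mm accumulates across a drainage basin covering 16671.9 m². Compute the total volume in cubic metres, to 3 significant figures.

1 mm over 1 m² is 1 L, so volume = 192.28 × 16671.9 = 3205672.9 L = 3210 m³.

3210 cubic metres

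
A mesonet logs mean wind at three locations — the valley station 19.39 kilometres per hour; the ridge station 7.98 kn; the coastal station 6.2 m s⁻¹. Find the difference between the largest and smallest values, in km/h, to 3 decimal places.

7.541 km/h

the ridge station: 7.98 kt = 14.77896 km/h.
the coastal station: 6.2 m/s = 22.32000 km/h.
Spread: 22.32000 − 14.77896 = 7.541 km/h.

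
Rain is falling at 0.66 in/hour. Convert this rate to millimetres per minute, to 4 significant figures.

0.66 in/hour × 25.4 mm/in × 0.0166667 hour/minute = 0.2794 mm/minute.

0.2794 mm/minute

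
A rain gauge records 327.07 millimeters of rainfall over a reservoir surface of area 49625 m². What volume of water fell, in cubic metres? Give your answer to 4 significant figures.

1 mm over 1 m² is 1 L, so volume = 327.07 × 49625 = 16230849 L = 16230 m³.

16230 cubic metres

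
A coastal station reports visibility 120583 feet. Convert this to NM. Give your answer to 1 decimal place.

1 ft = 0.000164579 nmi, so 120583 × 0.000164579 = 19.8 nmi.

19.8 nmi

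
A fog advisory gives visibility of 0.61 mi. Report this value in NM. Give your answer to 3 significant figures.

1 SM = 0.868976 nmi, so 0.61 × 0.868976 = 0.530 nmi.

0.530 nmi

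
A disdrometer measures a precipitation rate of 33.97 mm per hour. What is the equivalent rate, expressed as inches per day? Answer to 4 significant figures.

32.10 in/day

33.97 mm/hour × 0.0393701 in/mm × 24 hour/day = 32.10 in/day.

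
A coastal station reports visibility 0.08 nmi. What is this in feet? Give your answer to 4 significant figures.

486.1 ft

1 nmi = 6076.12 ft, so 0.08 × 6076.12 = 486.1 ft.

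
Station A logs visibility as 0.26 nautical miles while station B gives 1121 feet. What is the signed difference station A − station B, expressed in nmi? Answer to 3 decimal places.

0.076 nmi

station B: 1121 ft = 0.18449 nmi.
Difference: 0.26000 − 0.18449 = 0.076 nmi.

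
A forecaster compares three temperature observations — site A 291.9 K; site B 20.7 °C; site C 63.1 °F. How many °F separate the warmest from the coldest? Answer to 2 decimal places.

site A: 291.9 K = 18.750 °C.
site C: 63.1 °F = 17.278 °C.
Spread: 20.700 − 17.278 = 3.422 °C = 6.16 °F.

6.16 °F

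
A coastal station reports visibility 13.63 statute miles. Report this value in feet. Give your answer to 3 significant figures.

72000 ft

1 SM = 5280 ft, so 13.63 × 5280 = 72000 ft.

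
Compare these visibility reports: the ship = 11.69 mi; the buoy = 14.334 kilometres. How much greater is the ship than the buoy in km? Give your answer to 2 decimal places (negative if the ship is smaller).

the ship: 11.69 SM = 18.8132 km.
Difference: 18.8132 − 14.3340 = 4.48 km.

4.48 km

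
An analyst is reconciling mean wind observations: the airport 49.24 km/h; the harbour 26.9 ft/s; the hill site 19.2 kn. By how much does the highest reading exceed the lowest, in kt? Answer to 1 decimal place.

the airport: 49.24 km/h = 26.587 kt.
the harbour: 26.9 ft/s = 15.938 kt.
Spread: 26.587 − 15.938 = 10.6 kt.

10.6 kt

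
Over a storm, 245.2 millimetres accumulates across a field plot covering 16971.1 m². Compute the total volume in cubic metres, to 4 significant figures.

4161 cubic metres

1 mm over 1 m² is 1 L, so volume = 245.2 × 16971.1 = 4161313.7 L = 4161 m³.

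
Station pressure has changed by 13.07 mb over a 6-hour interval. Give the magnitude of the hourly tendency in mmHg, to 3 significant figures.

1.63 mmHg per hour

13.07 mb / 6 h × 0.750062 mmHg/mb = 1.63 mmHg/h.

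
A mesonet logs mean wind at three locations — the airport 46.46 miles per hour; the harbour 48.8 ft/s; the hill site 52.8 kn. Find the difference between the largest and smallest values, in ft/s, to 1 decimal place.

the airport: 46.46 mph = 68.141 ft/s.
the hill site: 52.8 kt = 89.116 ft/s.
Spread: 89.116 − 48.800 = 40.3 ft/s.

40.3 ft/s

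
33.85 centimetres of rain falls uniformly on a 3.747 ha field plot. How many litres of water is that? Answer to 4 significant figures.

Depth: 33.85 cm × 10 = 338.5 mm.
Area: 3.747 ha = 37470 m².
1 mm over 1 m² is 1 L, so volume = 338.5 × 37470 = 12683595 L ≈ 12680000 L.

12680000 litres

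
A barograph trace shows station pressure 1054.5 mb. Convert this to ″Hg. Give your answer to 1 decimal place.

1 mb = 0.02953 inHg, so 1054.5 × 0.02953 = 31.1 inHg.

31.1 inHg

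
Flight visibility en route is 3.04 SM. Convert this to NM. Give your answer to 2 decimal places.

2.64 nmi

1 SM = 0.868976 nmi, so 3.04 × 0.868976 = 2.64 nmi.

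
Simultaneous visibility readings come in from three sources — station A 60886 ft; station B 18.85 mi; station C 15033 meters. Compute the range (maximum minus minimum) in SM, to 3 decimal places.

station A: 60886 ft = 11.53144 SM.
station C: 15033 m = 9.34107 SM.
Spread: 18.85000 − 9.34107 = 9.509 SM.

9.509 SM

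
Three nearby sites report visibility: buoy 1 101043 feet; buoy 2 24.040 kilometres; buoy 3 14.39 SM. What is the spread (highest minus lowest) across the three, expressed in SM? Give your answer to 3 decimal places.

4.747 SM

buoy 1: 101043 ft = 19.13693 SM.
buoy 2: 24.040 km = 14.93776 SM.
Spread: 19.13693 − 14.39000 = 4.747 SM.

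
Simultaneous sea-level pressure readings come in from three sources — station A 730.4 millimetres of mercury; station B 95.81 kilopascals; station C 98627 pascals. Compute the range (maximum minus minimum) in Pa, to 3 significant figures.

2820 Pa

station A: 730.4 mmHg = 97378.67 Pa.
station B: 95.81 kPa = 95810.00 Pa.
Spread: 98627.00 − 95810.00 = 2820 Pa.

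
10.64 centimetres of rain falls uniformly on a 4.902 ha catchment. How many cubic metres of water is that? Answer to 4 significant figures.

Depth: 10.64 cm × 10 = 106.4 mm.
Area: 4.902 ha = 49020 m².
1 mm over 1 m² is 1 L, so volume = 106.4 × 49020 = 5215728 L = 5216 m³.

5216 cubic metres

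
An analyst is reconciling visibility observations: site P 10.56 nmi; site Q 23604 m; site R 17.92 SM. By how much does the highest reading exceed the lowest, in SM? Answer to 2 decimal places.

5.77 SM

site P: 10.56 nmi = 12.1522 SM.
site Q: 23604 m = 14.6668 SM.
Spread: 17.9200 − 12.1522 = 5.77 SM.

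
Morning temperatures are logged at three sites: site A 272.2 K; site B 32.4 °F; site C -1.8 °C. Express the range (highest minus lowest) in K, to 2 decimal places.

2.02 K

site A: 272.2 K = -0.950 °C.
site B: 32.4 °F = 0.222 °C.
Spread: 0.222 − (-1.800) = 2.022 °C.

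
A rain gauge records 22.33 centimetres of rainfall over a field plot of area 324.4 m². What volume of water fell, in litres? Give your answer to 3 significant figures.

Depth: 22.33 cm × 10 = 223.3 mm.
1 mm over 1 m² is 1 L, so volume = 223.3 × 324.4 = 72438.52 L ≈ 72400 L.

72400 litres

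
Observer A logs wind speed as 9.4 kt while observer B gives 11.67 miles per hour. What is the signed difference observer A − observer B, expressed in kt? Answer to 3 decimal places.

observer B: 11.67 mph = 10.14095 kt.
Difference: 9.40000 − 10.14095 = -0.741 kt.

-0.741 kt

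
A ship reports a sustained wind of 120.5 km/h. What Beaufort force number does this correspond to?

Beaufort force 12

120.5 km/h = 33.5 m/s, which is Beaufort 12 (hurricane force, ≥32.7 m/s).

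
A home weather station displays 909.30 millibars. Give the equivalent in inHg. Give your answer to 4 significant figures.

1 mb = 0.02953 inHg, so 909.30 × 0.02953 = 26.85 inHg.

26.85 inHg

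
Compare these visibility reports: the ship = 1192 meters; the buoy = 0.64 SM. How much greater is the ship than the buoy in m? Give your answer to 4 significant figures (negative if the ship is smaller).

the buoy: 0.64 SM = 1029.980 m.
Difference: 1192.000 − 1029.980 = 162.0 m.

162.0 m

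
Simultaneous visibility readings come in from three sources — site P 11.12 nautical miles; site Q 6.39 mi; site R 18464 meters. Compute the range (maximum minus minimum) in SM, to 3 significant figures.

site P: 11.12 nmi = 12.7967 SM.
site R: 18464 m = 11.4730 SM.
Spread: 12.7967 − 6.3900 = 6.41 SM.

6.41 SM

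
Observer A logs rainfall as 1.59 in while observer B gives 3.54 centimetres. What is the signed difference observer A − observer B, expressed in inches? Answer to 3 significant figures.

observer B: 3.54 cm = 1.39370 in.
Difference: 1.59000 − 1.39370 = 0.196 in.

0.196 in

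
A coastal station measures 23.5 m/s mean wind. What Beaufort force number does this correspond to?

23.5 m/s lies in the Beaufort 9 band (strong gale, 20.8–24.4 m/s).

Beaufort force 9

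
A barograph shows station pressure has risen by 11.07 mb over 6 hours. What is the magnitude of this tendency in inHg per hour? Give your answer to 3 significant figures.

0.0545 inHg per hour

11.07 mb / 6 h × 0.02953 inHg/mb = 0.0545 inHg/h.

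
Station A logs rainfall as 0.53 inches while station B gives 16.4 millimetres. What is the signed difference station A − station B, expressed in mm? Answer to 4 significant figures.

-2.938 mm

station A: 0.53 in = 13.46200 mm.
Difference: 13.46200 − 16.40000 = -2.938 mm.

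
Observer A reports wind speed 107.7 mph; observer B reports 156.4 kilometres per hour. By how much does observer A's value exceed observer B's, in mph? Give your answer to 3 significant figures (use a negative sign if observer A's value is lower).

observer B: 156.4 km/h = 97.182 mph.
Difference: 107.700 − 97.182 = 10.5 mph.

10.5 mph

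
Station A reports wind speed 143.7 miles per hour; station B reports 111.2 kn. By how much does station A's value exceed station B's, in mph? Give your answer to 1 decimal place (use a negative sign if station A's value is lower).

15.7 mph

station B: 111.2 kt = 127.967 mph.
Difference: 143.700 − 127.967 = 15.7 mph.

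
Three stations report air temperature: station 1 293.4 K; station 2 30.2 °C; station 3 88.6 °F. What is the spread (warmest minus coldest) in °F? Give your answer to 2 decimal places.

20.15 °F

station 1: 293.4 K = 20.250 °C.
station 3: 88.6 °F = 31.444 °C.
Spread: 31.444 − 20.250 = 11.194 °C = 20.15 °F.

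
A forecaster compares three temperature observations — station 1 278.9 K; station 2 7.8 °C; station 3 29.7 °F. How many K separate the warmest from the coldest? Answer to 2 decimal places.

station 1: 278.9 K = 5.750 °C.
station 3: 29.7 °F = -1.278 °C.
Spread: 7.800 − (-1.278) = 9.078 °C.

9.08 K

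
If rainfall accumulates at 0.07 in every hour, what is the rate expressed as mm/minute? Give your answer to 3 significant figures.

0.0296 mm/minute

0.07 in/hour × 25.4 mm/in × 0.0166667 hour/minute = 0.0296 mm/minute.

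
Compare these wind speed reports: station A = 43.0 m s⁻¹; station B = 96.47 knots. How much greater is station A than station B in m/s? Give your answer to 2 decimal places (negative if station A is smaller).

station B: 96.47 kt = 49.6285 m/s.
Difference: 43.0000 − 49.6285 = -6.63 m/s.

-6.63 m/s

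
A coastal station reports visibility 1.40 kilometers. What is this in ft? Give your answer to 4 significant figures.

4593 ft

1 km = 3280.84 ft, so 1.40 × 3280.84 = 4593 ft.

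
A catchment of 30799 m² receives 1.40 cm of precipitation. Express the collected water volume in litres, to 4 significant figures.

Depth: 1.40 cm × 10 = 14 mm.
1 mm over 1 m² is 1 L, so volume = 14 × 30799 = 431186 L ≈ 431200 L.

431200 litres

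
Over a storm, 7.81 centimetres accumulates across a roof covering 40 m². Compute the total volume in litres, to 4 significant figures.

3124 litres

Depth: 7.81 cm × 10 = 78.1 mm.
1 mm over 1 m² is 1 L, so volume = 78.1 × 40 = 3124 L.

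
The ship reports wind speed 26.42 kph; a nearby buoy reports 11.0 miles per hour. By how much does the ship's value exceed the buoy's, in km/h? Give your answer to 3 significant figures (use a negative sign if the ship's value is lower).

8.72 km/h

the buoy: 11.0 mph = 17.7028 km/h.
Difference: 26.4200 − 17.7028 = 8.72 km/h.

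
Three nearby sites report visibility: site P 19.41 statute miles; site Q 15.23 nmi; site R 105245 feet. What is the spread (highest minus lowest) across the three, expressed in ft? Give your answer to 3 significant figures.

12700 ft

site P: 19.41 SM = 102484.80 ft.
site Q: 15.23 nmi = 92539.24 ft.
Spread: 105245.00 − 92539.24 = 12700 ft.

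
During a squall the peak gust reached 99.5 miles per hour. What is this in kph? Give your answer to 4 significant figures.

160.1 km/h

1 mph = 1.60934 km/h, so 99.5 × 1.60934 = 160.1 km/h.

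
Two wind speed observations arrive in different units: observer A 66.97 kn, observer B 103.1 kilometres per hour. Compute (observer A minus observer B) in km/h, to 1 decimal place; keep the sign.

observer A: 66.97 kt = 124.028 km/h.
Difference: 124.028 − 103.100 = 20.9 km/h.

20.9 km/h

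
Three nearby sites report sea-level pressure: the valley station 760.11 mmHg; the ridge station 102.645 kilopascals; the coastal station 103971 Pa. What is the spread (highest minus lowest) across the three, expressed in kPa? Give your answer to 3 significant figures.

2.63 kPa

the valley station: 760.11 mmHg = 101.3397 kPa.
the coastal station: 103971 Pa = 103.9710 kPa.
Spread: 103.9710 − 101.3397 = 2.63 kPa.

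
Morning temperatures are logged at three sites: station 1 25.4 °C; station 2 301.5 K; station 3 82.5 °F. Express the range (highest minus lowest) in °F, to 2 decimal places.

5.31 °F

station 2: 301.5 K = 28.350 °C.
station 3: 82.5 °F = 28.056 °C.
Spread: 28.350 − 25.400 = 2.950 °C = 5.31 °F.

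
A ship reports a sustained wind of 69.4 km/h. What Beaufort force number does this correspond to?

69.4 km/h = 19.3 m/s, which is Beaufort 8 (gale, 17.2–20.7 m/s).

Beaufort force 8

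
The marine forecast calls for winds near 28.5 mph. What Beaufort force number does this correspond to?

28.5 mph = 12.7 m/s, which is Beaufort 6 (strong breeze, 10.8–13.8 m/s).

Beaufort force 6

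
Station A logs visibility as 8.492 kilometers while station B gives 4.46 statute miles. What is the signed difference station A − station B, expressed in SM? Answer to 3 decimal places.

station A: 8.492 km = 5.27668 SM.
Difference: 5.27668 − 4.46000 = 0.817 SM.

0.817 SM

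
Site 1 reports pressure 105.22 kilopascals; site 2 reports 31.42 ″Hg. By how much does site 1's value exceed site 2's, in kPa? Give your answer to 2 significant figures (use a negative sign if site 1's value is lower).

site 2: 31.42 inHg = 106.400 kPa.
Difference: 105.220 − 106.400 = -1.2 kPa.

-1.2 kPa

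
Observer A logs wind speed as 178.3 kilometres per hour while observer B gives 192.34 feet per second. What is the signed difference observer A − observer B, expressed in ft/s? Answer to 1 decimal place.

observer A: 178.3 km/h = 162.493 ft/s.
Difference: 162.493 − 192.340 = -29.8 ft/s.

-29.8 ft/s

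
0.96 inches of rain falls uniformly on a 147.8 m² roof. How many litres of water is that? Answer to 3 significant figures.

3600 litres

Depth: 0.96 in × 25.4 = 24.384 mm.
1 mm over 1 m² is 1 L, so volume = 24.384 × 147.8 = 3603.9552 L ≈ 3600 L.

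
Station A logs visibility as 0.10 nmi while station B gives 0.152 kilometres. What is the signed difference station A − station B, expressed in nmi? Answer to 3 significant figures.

0.0179 nmi

station B: 0.152 km = 0.082073 nmi.
Difference: 0.100000 − 0.082073 = 0.0179 nmi.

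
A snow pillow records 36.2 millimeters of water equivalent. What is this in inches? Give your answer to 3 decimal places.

1.425 in

1 mm = 0.0393701 in, so 36.2 × 0.0393701 = 1.425 in.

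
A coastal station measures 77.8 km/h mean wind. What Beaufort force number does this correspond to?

Beaufort force 9

77.8 km/h = 21.6 m/s, which is Beaufort 9 (strong gale, 20.8–24.4 m/s).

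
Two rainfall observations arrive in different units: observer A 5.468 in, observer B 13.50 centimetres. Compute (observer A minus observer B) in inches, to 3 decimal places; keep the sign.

observer B: 13.50 cm = 5.31496 in.
Difference: 5.46800 − 5.31496 = 0.153 in.

0.153 in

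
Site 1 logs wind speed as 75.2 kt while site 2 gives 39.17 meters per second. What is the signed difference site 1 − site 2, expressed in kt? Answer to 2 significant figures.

-0.94 kt

site 2: 39.17 m/s = 76.1404 kt.
Difference: 75.2000 − 76.1404 = -0.94 kt.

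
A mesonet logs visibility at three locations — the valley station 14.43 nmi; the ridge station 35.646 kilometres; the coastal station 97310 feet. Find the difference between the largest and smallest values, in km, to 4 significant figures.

the valley station: 14.43 nmi = 26.72436 km.
the coastal station: 97310 ft = 29.66009 km.
Spread: 35.64600 − 26.72436 = 8.922 km.

8.922 km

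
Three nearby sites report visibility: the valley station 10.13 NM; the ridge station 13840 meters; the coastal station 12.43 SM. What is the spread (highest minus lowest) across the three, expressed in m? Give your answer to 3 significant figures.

6160 m

the valley station: 10.13 nmi = 18760.76 m.
the coastal station: 12.43 SM = 20004.15 m.
Spread: 20004.15 − 13840.00 = 6160 m.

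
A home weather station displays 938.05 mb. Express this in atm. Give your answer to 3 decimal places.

1 mb = 0.000986923 atm, so 938.05 × 0.000986923 = 0.926 atm.

0.926 atm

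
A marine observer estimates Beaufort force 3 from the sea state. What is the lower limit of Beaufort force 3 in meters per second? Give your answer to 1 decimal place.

Beaufort 3 (gentle breeze) spans 3.4–5.4 m/s.

3.4 m/s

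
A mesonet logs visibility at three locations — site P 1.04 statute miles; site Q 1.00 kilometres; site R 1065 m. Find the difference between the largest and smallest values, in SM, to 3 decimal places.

0.419 SM

site Q: 1.00 km = 0.62137 SM.
site R: 1065 m = 0.66176 SM.
Spread: 1.04000 − 0.62137 = 0.419 SM.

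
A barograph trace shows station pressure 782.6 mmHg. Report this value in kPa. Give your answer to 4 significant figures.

1 mmHg = 0.133322 kPa, so 782.6 × 0.133322 = 104.3 kPa.

104.3 kPa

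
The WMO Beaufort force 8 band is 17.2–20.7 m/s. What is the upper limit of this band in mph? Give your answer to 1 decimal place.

46.3 mph

17.2–20.7 m/s × 2.237 = 38.5–46.3 mph.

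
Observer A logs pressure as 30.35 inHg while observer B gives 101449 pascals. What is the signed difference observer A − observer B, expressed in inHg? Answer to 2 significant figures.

observer B: 101449 Pa = 29.9579 inHg.
Difference: 30.3500 − 29.9579 = 0.39 inHg.

0.39 inHg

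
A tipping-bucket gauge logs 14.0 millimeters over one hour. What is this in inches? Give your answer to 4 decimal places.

0.5512 in

1 mm = 0.0393701 in, so 14.0 × 0.0393701 = 0.5512 in.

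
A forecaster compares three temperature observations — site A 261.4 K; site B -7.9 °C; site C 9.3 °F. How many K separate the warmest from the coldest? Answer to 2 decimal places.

4.71 K

site A: 261.4 K = -11.750 °C.
site C: 9.3 °F = -12.611 °C.
Spread: (-7.900) − (-12.611) = 4.711 °C.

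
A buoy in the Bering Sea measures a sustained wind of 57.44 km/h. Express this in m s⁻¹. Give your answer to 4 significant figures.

1 km/h = 0.277778 m/s, so 57.44 × 0.277778 = 15.96 m/s.

15.96 m/s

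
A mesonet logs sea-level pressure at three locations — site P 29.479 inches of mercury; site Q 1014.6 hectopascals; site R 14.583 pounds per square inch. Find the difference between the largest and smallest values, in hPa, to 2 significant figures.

site P: 29.479 inHg = 998.27 hPa.
site R: 14.583 psi = 1005.46 hPa.
Spread: 1014.60 − 998.27 = 16 hPa.

16 hPa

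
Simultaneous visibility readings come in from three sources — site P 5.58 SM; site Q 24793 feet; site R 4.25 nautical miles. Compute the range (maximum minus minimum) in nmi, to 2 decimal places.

0.77 nmi

site P: 5.58 SM = 4.8489 nmi.
site Q: 24793 ft = 4.0804 nmi.
Spread: 4.8489 − 4.0804 = 0.77 nmi.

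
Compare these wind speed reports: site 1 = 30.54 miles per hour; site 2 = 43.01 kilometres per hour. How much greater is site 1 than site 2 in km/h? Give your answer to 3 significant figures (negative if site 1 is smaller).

site 1: 30.54 mph = 49.1494 km/h.
Difference: 49.1494 − 43.0100 = 6.14 km/h.

6.14 km/h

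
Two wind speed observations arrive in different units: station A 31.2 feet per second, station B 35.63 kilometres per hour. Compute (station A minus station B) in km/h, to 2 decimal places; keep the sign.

station A: 31.2 ft/s = 34.2351 km/h.
Difference: 34.2351 − 35.6300 = -1.39 km/h.

-1.39 km/h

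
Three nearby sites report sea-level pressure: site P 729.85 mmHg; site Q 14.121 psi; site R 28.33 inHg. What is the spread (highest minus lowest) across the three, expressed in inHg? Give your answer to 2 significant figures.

0.42 inHg

site P: 729.85 mmHg = 28.7342 inHg.
site Q: 14.121 psi = 28.7506 inHg.
Spread: 28.7506 − 28.3300 = 0.42 inHg.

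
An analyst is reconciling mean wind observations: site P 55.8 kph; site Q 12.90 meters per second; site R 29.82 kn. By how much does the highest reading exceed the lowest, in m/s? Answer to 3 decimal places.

site P: 55.8 km/h = 15.50000 m/s.
site R: 29.82 kt = 15.34073 m/s.
Spread: 15.50000 − 12.90000 = 2.600 m/s.

2.600 m/s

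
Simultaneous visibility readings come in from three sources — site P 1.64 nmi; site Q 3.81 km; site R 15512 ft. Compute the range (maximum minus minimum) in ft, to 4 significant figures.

5547 ft

site P: 1.64 nmi = 9964.83 ft.
site Q: 3.81 km = 12500.00 ft.
Spread: 15512.00 − 9964.83 = 5547 ft.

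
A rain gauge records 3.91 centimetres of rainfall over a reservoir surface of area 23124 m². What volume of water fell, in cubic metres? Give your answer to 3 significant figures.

904 cubic metres

Depth: 3.91 cm × 10 = 39.1 mm.
1 mm over 1 m² is 1 L, so volume = 39.1 × 23124 = 904148.4 L = 904 m³.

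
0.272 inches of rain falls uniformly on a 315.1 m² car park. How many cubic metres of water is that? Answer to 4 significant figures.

2.177 cubic metres

Depth: 0.272 in × 25.4 = 6.9088 mm.
1 mm over 1 m² is 1 L, so volume = 6.9088 × 315.1 = 2176.9629 L = 2.177 m³.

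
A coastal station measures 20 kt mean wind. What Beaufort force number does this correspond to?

20 kt lies in the Beaufort 5 band (fresh breeze, 17–21 kt).

Beaufort force 5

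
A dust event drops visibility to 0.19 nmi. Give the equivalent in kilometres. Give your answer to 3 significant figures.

0.352 km

1 nmi = 1.852 km, so 0.19 × 1.852 = 0.352 km.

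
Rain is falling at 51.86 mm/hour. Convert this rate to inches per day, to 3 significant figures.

49.0 in/day

51.86 mm/hour × 0.0393701 in/mm × 24 hour/day = 49.0 in/day.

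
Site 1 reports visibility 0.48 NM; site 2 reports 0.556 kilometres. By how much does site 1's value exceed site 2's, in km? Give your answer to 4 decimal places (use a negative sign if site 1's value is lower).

site 1: 0.48 nmi = 0.888960 km.
Difference: 0.888960 − 0.556000 = 0.3330 km.

0.3330 km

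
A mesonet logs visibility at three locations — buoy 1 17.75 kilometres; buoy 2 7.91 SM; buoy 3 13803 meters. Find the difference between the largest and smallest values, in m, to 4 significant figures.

5020 m

buoy 1: 17.75 km = 17750.00 m.
buoy 2: 7.91 SM = 12729.91 m.
Spread: 17750.00 − 12729.91 = 5020 m.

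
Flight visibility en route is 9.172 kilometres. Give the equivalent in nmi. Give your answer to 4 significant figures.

4.952 nmi

1 km = 0.539957 nmi, so 9.172 × 0.539957 = 4.952 nmi.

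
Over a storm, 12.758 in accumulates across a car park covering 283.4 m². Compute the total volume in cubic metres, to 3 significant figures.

Depth: 12.758 in × 25.4 = 324.0532 mm.
1 mm over 1 m² is 1 L, so volume = 324.0532 × 283.4 = 91836.677 L = 91.8 m³.

91.8 cubic metres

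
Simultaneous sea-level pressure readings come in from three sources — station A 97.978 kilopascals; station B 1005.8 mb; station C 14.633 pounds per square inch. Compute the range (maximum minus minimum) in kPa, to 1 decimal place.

station B: 1005.8 mb = 100.580 kPa.
station C: 14.633 psi = 100.891 kPa.
Spread: 100.891 − 97.978 = 2.9 kPa.

2.9 kPa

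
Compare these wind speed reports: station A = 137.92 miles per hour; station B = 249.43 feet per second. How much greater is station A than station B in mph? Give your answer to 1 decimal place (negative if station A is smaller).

station B: 249.43 ft/s = 170.066 mph.
Difference: 137.920 − 170.066 = -32.1 mph.

-32.1 mph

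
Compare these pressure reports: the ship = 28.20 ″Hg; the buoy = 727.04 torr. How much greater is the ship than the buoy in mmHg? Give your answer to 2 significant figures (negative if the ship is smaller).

-11 mmHg

the ship: 28.20 inHg = 716.28 mmHg.
Difference: 716.28 − 727.04 = -11 mmHg.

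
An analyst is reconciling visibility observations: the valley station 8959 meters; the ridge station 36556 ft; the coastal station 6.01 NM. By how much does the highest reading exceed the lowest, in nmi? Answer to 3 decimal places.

1.179 nmi

the valley station: 8959 m = 4.83747 nmi.
the ridge station: 36556 ft = 6.01634 nmi.
Spread: 6.01634 − 4.83747 = 1.179 nmi.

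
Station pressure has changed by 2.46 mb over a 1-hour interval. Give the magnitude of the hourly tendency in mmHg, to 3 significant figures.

1.85 mmHg per hour

2.46 mb / 1 h × 0.750062 mmHg/mb = 1.85 mmHg/h.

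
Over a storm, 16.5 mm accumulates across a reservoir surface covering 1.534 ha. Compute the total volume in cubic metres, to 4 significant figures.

253.1 cubic metres

Area: 1.534 ha = 15340 m².
1 mm over 1 m² is 1 L, so volume = 16.5 × 15340 = 253110 L = 253.1 m³.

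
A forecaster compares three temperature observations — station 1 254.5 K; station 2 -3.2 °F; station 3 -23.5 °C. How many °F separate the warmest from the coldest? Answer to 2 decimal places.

station 1: 254.5 K = -18.650 °C.
station 2: -3.2 °F = -19.556 °C.
Spread: (-18.650) − (-23.500) = 4.850 °C = 8.73 °F.

8.73 °F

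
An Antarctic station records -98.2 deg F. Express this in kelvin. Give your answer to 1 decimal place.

First to °C: -72.33 °C.
Then to K: 200.8 K.

200.8 K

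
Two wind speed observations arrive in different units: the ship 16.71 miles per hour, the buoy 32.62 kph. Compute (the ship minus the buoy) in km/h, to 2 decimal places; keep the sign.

the ship: 16.71 mph = 26.8921 km/h.
Difference: 26.8921 − 32.6200 = -5.73 km/h.

-5.73 km/h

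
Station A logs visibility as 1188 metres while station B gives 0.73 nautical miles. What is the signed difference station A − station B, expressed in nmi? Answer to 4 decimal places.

station A: 1188 m = 0.641469 nmi.
Difference: 0.641469 − 0.730000 = -0.0885 nmi.

-0.0885 nmi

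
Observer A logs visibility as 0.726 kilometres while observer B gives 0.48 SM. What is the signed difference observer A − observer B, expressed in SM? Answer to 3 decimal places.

-0.029 SM

observer A: 0.726 km = 0.45112 SM.
Difference: 0.45112 − 0.48000 = -0.029 SM.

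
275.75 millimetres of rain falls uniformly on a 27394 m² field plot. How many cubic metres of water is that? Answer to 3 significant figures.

1 mm over 1 m² is 1 L, so volume = 275.75 × 27394 = 7553895.5 L = 7550 m³.

7550 cubic metres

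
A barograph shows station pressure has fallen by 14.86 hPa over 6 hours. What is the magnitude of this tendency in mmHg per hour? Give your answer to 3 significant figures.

14.86 hPa / 6 h × 0.750062 mmHg/hPa = 1.86 mmHg/h.

1.86 mmHg per hour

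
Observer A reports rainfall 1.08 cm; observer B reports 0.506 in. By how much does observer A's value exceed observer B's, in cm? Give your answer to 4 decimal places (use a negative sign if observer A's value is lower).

observer B: 0.506 in = 1.285240 cm.
Difference: 1.080000 − 1.285240 = -0.2052 cm.

-0.2052 cm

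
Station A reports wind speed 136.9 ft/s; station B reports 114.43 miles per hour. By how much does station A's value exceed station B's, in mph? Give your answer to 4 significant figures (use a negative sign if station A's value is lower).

-21.09 mph

station A: 136.9 ft/s = 93.3409 mph.
Difference: 93.3409 − 114.4300 = -21.09 mph.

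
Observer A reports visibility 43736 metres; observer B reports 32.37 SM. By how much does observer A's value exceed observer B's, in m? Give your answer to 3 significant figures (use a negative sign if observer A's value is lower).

-8360 m

observer B: 32.37 SM = 52094.47 m.
Difference: 43736.00 − 52094.47 = -8360 m.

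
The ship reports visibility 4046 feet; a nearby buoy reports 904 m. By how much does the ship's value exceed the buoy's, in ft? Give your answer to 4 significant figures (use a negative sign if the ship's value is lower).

1080 ft

the buoy: 904 m = 2965.88 ft.
Difference: 4046.00 − 2965.88 = 1080 ft.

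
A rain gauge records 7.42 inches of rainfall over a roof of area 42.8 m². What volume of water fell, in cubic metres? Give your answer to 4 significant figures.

8.066 cubic metres

Depth: 7.42 in × 25.4 = 188.468 mm.
1 mm over 1 m² is 1 L, so volume = 188.468 × 42.8 = 8066.4304 L = 8.066 m³.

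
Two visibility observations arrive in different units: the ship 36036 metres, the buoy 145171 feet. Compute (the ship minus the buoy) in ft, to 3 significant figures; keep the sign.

the ship: 36036 m = 118228.35 ft.
Difference: 118228.35 − 145171.00 = -26900 ft.

-26900 ft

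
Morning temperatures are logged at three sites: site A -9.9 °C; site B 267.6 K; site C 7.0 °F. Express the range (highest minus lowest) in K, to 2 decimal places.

8.34 K

site B: 267.6 K = -5.550 °C.
site C: 7.0 °F = -13.889 °C.
Spread: (-5.550) − (-13.889) = 8.339 °C.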